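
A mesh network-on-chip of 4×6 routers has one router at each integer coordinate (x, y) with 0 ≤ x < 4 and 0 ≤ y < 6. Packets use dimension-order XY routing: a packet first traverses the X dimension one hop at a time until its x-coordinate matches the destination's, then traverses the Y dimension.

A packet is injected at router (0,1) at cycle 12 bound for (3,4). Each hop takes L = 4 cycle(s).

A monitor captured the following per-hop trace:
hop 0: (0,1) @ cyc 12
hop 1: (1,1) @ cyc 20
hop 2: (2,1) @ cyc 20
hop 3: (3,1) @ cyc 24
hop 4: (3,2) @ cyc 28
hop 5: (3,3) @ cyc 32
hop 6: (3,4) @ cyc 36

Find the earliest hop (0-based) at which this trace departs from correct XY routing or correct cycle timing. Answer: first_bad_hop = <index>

[1] (+1,+0) / 8c ⇒ BAD: Δcyc=8≠L

first_bad_hop = 1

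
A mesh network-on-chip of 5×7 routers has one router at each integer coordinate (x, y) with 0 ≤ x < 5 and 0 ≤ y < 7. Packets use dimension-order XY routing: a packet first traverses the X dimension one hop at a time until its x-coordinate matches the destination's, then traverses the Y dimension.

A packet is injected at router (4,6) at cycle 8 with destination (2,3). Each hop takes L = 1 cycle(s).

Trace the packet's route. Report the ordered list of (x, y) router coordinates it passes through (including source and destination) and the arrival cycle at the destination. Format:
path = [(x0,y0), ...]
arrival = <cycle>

path = [(4,6), (3,6), (2,6), (2,5), (2,4), (2,3)]
arrival = 13

hop 0: (4,6) @ cyc 8
hop 1: (3,6) @ cyc 9  [W]
hop 2: (2,6) @ cyc 10  [W]
hop 3: (2,5) @ cyc 11  [S]
hop 4: (2,4) @ cyc 12  [S]
hop 5: (2,3) @ cyc 13  [S]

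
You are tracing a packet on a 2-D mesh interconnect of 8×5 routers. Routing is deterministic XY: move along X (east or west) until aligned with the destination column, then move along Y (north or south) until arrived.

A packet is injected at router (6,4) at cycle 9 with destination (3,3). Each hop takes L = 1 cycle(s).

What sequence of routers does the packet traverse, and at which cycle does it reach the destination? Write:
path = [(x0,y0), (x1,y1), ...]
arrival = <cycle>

  0. router=(6,4) cycle=9 (inject)
  1. router=(5,4) cycle=10 dir=W
  2. router=(4,4) cycle=11 dir=W
  3. router=(3,4) cycle=12 dir=W
  4. router=(3,3) cycle=13 dir=S

path = [(6,4), (5,4), (4,4), (3,4), (3,3)]
arrival = 13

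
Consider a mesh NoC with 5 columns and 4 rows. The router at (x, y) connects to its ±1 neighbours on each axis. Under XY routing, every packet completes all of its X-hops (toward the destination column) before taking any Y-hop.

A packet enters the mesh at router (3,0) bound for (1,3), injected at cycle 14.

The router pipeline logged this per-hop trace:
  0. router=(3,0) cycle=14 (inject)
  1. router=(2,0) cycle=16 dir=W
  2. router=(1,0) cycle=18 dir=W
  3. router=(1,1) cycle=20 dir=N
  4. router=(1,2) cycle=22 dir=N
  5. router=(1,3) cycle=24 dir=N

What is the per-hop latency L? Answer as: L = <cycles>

L = 2

cyc[1] − cyc[0] = 16 − 14 = 2.
Each hop adds L, hence L = 2.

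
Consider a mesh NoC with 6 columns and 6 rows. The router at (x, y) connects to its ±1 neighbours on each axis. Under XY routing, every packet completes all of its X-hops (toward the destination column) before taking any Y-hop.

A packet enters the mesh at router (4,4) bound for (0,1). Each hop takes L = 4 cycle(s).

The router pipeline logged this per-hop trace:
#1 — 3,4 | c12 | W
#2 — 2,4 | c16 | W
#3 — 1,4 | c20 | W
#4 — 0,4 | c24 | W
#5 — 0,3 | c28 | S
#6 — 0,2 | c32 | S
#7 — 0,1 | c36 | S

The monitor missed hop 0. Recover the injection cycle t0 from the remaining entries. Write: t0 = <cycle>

The first recorded entry is hop 1 at cycle 12.
So t0 = 12 − 1·4 = 8.

t0 = 8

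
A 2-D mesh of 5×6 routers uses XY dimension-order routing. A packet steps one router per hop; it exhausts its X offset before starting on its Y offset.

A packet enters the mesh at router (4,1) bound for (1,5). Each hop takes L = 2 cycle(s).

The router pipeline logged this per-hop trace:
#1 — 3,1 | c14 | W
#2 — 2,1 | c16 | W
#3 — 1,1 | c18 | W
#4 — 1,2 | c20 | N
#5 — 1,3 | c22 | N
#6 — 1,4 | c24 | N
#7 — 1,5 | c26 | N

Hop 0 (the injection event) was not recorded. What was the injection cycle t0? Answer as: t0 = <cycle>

cyc[1] = 14 and cyc[k] = t0 + k·L for every k.
t0 = cyc[1] − L = 14 − 2 = 12.

t0 = 12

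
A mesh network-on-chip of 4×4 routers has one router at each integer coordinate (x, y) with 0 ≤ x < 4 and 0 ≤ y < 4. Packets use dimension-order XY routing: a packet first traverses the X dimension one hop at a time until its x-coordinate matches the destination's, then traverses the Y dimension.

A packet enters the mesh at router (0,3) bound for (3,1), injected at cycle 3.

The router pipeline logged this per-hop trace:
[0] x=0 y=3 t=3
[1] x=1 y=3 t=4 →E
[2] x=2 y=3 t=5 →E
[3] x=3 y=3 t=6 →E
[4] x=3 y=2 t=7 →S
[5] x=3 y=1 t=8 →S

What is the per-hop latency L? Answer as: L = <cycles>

Between hops 0 and 1 the cycle counter advances 4 − 3 = 1.
Per-hop latency L = Δcyc = 1.

L = 1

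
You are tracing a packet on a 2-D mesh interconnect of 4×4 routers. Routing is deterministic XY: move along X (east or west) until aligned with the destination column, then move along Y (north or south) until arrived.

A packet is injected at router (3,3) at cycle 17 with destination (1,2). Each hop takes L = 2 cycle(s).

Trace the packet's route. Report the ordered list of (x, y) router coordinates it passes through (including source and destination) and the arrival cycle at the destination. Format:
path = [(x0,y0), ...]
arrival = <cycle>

src (3,3)  cyc=17
W→(2,3)  cyc=19
W→(1,3)  cyc=21
S→(1,2)  cyc=23

path = [(3,3), (2,3), (1,3), (1,2)]
arrival = 23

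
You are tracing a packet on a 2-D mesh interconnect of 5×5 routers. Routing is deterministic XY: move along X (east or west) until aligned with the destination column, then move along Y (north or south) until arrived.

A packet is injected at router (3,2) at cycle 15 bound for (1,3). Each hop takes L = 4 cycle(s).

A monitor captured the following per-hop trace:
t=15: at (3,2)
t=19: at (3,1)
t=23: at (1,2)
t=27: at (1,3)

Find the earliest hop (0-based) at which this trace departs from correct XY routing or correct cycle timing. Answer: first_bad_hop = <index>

first_bad_hop = 1

hop 1: step (+0,-1), +4 cyc — BAD: Y-move but x=3≠1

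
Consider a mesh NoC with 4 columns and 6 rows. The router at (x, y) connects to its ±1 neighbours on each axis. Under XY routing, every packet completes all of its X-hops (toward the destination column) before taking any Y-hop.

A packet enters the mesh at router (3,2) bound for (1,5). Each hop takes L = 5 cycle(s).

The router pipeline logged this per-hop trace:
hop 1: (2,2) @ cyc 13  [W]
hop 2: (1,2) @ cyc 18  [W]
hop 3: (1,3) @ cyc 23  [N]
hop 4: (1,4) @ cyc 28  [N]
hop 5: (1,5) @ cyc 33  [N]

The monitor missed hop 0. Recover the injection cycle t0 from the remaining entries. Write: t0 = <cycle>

The first recorded entry is hop 1 at cycle 13.
t0 = cyc[1] − L = 13 − 5 = 8.

t0 = 8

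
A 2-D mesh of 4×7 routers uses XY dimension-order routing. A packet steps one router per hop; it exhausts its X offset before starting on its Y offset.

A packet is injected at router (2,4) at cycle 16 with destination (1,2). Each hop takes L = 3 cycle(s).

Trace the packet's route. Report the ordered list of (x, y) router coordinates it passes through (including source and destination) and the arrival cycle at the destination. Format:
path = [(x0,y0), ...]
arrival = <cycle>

path = [(2,4), (1,4), (1,3), (1,2)]
arrival = 25

[0] x=2 y=4 t=16
[1] x=1 y=4 t=19 →W
[2] x=1 y=3 t=22 →S
[3] x=1 y=2 t=25 →S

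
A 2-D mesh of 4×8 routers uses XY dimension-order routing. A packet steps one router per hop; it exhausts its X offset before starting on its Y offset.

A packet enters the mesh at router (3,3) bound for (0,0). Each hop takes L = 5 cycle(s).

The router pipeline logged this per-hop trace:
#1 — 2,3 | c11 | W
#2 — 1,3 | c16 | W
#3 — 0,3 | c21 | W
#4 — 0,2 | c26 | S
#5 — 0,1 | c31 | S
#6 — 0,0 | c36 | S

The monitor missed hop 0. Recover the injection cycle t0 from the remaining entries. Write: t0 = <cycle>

cyc[1] = 11 and cyc[k] = t0 + k·L for every k.
Subtract one hop: t0 = 11 − 5 = 6.

t0 = 6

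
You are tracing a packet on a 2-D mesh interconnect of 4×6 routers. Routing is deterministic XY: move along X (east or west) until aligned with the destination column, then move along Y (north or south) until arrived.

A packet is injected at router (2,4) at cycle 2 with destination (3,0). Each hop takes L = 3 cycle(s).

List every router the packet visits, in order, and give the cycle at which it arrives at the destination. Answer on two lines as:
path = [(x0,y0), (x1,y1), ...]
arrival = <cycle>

[0] x=2 y=4 t=2
[1] x=3 y=4 t=5 →E
[2] x=3 y=3 t=8 →S
[3] x=3 y=2 t=11 →S
[4] x=3 y=1 t=14 →S
[5] x=3 y=0 t=17 →S

path = [(2,4), (3,4), (3,3), (3,2), (3,1), (3,0)]
arrival = 17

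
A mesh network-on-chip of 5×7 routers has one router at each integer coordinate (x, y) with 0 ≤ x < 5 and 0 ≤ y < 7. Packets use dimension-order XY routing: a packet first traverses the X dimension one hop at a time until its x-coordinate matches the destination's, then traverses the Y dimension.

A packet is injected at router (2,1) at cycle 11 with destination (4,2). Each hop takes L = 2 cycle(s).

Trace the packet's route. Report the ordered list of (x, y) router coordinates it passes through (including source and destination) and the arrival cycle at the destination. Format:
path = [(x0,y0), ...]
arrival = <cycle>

path = [(2,1), (3,1), (4,1), (4,2)]
arrival = 17

#0 — 2,1 | c11
#1 — 3,1 | c13 | E
#2 — 4,1 | c15 | E
#3 — 4,2 | c17 | N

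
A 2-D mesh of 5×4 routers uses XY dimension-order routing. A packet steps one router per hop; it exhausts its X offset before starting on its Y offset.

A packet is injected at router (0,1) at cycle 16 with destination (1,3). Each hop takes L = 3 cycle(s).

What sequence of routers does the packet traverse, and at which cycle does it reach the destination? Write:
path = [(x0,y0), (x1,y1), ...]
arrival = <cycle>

#0 — 0,1 | c16
#1 — 1,1 | c19 | E
#2 — 1,2 | c22 | N
#3 — 1,3 | c25 | N

path = [(0,1), (1,1), (1,2), (1,3)]
arrival = 25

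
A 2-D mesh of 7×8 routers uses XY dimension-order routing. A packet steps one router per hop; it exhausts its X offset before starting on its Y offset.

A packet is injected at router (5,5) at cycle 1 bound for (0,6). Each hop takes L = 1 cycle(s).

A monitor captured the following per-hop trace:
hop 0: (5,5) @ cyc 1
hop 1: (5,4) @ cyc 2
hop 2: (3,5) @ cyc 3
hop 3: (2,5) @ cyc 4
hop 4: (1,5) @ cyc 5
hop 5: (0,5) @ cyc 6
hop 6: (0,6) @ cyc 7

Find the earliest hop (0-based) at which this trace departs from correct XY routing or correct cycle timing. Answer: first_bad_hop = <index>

first_bad_hop = 1

hop 1: step (+0,-1), +1 cyc — BAD: Y-move but x=5≠0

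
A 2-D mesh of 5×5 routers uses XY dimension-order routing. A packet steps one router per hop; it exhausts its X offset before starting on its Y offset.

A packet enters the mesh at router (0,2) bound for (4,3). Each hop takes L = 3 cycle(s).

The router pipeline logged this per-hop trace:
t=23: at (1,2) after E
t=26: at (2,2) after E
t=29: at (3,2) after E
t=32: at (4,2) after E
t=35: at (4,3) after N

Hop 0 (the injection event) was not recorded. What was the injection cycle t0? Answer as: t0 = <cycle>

t0 = 20

Hop 1 reached at cycle 23; hop k is at t0 + k·L.
Therefore t0 = 23 − L = 20.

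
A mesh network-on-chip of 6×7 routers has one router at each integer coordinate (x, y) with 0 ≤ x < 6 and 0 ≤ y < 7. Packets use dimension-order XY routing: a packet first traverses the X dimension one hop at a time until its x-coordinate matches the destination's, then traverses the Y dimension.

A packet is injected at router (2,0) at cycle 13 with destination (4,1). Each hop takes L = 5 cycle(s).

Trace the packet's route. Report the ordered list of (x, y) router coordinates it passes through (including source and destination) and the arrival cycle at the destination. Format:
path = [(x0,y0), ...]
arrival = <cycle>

path = [(2,0), (3,0), (4,0), (4,1)]
arrival = 28

[0] x=2 y=0 t=13
[1] x=3 y=0 t=18 →E
[2] x=4 y=0 t=23 →E
[3] x=4 y=1 t=28 →N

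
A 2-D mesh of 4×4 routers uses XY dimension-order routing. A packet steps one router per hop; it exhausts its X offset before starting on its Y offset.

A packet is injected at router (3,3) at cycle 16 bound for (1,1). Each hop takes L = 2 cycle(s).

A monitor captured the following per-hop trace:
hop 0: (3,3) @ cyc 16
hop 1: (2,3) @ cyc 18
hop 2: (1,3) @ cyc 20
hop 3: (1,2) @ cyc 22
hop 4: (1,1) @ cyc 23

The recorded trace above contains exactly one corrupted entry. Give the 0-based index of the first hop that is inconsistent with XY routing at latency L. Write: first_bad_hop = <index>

first_bad_hop = 4

hop 1: step (-1,+0), +2 cyc — ok
hop 2: step (-1,+0), +2 cyc — ok
hop 3: step (+0,-1), +2 cyc — ok
hop 4: step (+0,-1), +1 cyc — BAD: Δcyc=1≠L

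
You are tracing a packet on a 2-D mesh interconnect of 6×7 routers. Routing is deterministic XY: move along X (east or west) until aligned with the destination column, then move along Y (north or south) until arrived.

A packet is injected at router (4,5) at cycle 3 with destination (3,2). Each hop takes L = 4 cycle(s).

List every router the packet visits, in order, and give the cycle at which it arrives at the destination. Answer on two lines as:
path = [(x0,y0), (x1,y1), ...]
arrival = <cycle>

path = [(4,5), (3,5), (3,4), (3,3), (3,2)]
arrival = 19

t=3: at (4,5)
t=7: at (3,5) after W
t=11: at (3,4) after S
t=15: at (3,3) after S
t=19: at (3,2) after S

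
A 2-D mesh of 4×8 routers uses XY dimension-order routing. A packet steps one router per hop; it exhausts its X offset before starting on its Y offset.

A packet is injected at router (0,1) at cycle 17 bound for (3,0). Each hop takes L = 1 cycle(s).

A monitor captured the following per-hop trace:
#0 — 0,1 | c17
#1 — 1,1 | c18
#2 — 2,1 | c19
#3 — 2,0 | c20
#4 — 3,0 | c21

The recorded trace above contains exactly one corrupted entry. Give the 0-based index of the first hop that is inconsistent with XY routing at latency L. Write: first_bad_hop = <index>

first_bad_hop = 3

hop 1: step (+1,+0), +1 cyc — ok
hop 2: step (+1,+0), +1 cyc — ok
hop 3: step (+0,-1), +1 cyc — BAD: Y-move but x=2≠3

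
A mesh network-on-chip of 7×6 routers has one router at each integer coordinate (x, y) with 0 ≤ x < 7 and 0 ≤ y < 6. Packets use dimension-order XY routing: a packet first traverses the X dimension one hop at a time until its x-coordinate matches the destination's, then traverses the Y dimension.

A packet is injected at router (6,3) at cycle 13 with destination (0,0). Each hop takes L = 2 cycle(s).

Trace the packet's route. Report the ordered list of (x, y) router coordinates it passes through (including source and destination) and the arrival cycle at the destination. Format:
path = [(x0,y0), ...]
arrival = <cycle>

path = [(6,3), (5,3), (4,3), (3,3), (2,3), (1,3), (0,3), (0,2), (0,1), (0,0)]
arrival = 31

#0 — 6,3 | c13
#1 — 5,3 | c15 | W
#2 — 4,3 | c17 | W
#3 — 3,3 | c19 | W
#4 — 2,3 | c21 | W
#5 — 1,3 | c23 | W
#6 — 0,3 | c25 | W
#7 — 0,2 | c27 | S
#8 — 0,1 | c29 | S
#9 — 0,0 | c31 | S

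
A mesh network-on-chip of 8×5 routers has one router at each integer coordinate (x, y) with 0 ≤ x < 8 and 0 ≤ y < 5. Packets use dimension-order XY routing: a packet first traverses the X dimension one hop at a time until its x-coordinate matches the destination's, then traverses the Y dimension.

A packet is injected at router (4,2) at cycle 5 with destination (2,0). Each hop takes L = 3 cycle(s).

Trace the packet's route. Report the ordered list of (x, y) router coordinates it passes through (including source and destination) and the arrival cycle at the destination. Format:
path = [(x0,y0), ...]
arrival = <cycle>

  0. router=(4,2) cycle=5 (inject)
  1. router=(3,2) cycle=8 dir=W
  2. router=(2,2) cycle=11 dir=W
  3. router=(2,1) cycle=14 dir=S
  4. router=(2,0) cycle=17 dir=S

path = [(4,2), (3,2), (2,2), (2,1), (2,0)]
arrival = 17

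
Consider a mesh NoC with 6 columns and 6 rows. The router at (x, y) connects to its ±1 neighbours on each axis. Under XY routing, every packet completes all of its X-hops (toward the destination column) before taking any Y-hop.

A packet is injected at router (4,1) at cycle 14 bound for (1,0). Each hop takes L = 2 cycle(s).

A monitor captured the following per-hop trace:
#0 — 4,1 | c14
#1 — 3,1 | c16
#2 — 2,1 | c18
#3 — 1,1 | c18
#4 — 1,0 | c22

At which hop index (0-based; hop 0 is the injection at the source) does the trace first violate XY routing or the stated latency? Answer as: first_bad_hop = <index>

first_bad_hop = 3

check 1→ d=(-1,0) cyc+2: ok
check 2→ d=(-1,0) cyc+2: ok
check 3→ d=(-1,0) cyc+0: BAD: Δcyc=0≠L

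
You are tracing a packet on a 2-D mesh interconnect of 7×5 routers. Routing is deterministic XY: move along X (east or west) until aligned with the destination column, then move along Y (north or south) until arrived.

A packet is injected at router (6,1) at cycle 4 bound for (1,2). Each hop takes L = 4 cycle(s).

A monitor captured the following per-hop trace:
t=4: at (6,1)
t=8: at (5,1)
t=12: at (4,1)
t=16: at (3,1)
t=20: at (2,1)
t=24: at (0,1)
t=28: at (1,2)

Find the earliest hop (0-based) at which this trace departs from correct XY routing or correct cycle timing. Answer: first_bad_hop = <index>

first_bad_hop = 5

hop 1: step (-1,+0), +4 cyc — ok
hop 2: step (-1,+0), +4 cyc — ok
hop 3: step (-1,+0), +4 cyc — ok
hop 4: step (-1,+0), +4 cyc — ok
hop 5: step (-2,+0), +4 cyc — BAD: non-unit step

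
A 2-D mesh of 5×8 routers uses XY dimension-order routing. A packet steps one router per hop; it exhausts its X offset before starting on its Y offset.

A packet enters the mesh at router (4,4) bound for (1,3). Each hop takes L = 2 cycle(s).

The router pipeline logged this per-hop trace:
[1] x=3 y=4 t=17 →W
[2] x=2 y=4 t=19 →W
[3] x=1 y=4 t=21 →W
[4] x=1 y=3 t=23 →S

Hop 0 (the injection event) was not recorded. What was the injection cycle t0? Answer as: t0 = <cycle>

t0 = 15

The first recorded entry is hop 1 at cycle 17.
t0 = cyc[1] − L = 17 − 2 = 15.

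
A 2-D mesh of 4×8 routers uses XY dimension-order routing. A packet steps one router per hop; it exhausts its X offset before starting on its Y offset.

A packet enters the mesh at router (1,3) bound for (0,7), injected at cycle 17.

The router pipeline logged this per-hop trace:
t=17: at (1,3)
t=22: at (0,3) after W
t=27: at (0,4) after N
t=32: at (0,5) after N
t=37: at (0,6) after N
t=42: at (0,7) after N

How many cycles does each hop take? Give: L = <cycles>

From hop 0 (17) to hop 1 (22): +5 cycles.
Per-hop latency L = Δcyc = 5.

L = 5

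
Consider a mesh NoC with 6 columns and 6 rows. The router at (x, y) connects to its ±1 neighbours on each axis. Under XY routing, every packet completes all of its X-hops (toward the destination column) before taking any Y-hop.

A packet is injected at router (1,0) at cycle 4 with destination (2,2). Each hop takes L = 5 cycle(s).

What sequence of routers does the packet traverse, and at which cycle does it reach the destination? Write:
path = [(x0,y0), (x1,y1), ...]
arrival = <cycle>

path = [(1,0), (2,0), (2,1), (2,2)]
arrival = 19

  0. router=(1,0) cycle=4 (inject)
  1. router=(2,0) cycle=9 dir=E
  2. router=(2,1) cycle=14 dir=N
  3. router=(2,2) cycle=19 dir=N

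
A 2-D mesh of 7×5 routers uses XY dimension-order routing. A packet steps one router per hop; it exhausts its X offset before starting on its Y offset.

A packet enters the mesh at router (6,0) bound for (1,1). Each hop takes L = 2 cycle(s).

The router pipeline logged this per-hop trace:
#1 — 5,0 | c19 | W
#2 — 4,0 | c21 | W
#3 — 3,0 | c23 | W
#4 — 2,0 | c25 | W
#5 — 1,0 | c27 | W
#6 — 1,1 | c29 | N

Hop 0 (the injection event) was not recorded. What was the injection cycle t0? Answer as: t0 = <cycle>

cyc[1] = 19 and cyc[k] = t0 + k·L for every k.
Subtract one hop: t0 = 19 − 2 = 17.

t0 = 17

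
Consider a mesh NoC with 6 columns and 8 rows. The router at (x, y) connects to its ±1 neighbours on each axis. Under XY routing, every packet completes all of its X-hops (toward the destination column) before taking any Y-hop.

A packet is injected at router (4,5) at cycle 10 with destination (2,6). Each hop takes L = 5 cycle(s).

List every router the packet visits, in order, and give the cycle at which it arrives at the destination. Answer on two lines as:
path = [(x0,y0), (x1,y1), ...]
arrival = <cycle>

src (4,5)  cyc=10
W→(3,5)  cyc=15
W→(2,5)  cyc=20
N→(2,6)  cyc=25

path = [(4,5), (3,5), (2,5), (2,6)]
arrival = 25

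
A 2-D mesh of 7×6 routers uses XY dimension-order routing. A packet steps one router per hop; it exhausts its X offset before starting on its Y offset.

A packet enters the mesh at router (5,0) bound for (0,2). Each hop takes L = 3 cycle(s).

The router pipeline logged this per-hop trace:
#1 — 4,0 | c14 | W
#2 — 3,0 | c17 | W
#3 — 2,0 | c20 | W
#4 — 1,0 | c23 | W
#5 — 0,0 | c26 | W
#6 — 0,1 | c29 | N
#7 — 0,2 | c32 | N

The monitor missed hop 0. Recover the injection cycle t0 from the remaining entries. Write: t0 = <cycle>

t0 = 11

The first recorded entry is hop 1 at cycle 14.
Subtract one hop: t0 = 14 − 3 = 11.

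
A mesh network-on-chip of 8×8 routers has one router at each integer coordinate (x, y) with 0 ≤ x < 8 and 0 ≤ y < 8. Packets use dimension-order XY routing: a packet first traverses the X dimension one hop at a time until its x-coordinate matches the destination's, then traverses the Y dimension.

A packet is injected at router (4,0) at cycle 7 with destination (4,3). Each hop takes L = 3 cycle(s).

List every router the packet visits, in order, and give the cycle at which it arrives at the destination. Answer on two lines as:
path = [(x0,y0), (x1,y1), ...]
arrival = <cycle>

[0] x=4 y=0 t=7
[1] x=4 y=1 t=10 →N
[2] x=4 y=2 t=13 →N
[3] x=4 y=3 t=16 →N

path = [(4,0), (4,1), (4,2), (4,3)]
arrival = 16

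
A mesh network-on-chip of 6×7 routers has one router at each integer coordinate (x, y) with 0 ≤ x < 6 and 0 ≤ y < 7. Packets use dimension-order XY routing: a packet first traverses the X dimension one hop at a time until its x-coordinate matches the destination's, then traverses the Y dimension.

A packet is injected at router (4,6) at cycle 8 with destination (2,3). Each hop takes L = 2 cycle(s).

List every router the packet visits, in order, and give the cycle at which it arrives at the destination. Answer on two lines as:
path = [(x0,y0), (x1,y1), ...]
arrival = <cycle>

#0 — 4,6 | c8
#1 — 3,6 | c10 | W
#2 — 2,6 | c12 | W
#3 — 2,5 | c14 | S
#4 — 2,4 | c16 | S
#5 — 2,3 | c18 | S

path = [(4,6), (3,6), (2,6), (2,5), (2,4), (2,3)]
arrival = 18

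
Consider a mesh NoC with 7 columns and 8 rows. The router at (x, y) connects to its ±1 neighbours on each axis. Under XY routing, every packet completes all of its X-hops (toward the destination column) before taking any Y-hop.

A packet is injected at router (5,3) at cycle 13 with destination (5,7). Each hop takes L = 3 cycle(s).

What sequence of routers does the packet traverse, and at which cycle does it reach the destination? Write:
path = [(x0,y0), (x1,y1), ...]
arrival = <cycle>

path = [(5,3), (5,4), (5,5), (5,6), (5,7)]
arrival = 25

#0 — 5,3 | c13
#1 — 5,4 | c16 | N
#2 — 5,5 | c19 | N
#3 — 5,6 | c22 | N
#4 — 5,7 | c25 | N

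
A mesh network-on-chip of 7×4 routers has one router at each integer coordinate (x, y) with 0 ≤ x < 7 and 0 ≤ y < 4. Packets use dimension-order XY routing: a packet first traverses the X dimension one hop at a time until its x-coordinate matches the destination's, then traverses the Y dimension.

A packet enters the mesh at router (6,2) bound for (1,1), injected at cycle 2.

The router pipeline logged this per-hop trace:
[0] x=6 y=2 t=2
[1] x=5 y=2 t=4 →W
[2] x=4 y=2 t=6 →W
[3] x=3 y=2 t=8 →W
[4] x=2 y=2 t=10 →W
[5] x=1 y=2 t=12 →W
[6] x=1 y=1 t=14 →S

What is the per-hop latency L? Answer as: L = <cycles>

L = 2

cyc[1] − cyc[0] = 4 − 2 = 2.
Per-hop latency L = Δcyc = 2.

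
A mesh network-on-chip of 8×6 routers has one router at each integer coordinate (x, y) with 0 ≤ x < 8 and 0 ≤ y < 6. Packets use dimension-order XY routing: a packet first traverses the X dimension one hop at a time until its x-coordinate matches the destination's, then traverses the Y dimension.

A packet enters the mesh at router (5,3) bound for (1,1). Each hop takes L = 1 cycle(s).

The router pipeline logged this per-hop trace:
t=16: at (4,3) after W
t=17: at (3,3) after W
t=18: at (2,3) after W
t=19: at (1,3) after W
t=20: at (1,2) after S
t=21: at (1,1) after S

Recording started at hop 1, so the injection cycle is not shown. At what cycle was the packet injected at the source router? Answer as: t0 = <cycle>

Hop 1 reached at cycle 16; hop k is at t0 + k·L.
Therefore t0 = 16 − L = 15.

t0 = 15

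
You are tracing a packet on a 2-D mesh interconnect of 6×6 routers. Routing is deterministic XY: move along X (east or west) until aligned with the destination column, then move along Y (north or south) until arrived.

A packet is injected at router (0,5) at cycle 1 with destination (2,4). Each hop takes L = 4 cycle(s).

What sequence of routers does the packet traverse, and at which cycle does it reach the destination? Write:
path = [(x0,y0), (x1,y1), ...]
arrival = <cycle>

path = [(0,5), (1,5), (2,5), (2,4)]
arrival = 13

t=1: at (0,5)
t=5: at (1,5) after E
t=9: at (2,5) after E
t=13: at (2,4) after S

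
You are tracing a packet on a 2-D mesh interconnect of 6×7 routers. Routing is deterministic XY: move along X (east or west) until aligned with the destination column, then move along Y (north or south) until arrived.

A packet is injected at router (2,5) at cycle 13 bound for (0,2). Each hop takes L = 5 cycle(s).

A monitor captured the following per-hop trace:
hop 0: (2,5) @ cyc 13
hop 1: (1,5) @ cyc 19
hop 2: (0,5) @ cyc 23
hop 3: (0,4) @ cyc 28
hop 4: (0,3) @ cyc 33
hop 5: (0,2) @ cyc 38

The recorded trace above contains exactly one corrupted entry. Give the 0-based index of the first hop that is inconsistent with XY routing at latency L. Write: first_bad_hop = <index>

first_bad_hop = 1

hop 1: step (-1,+0), +6 cyc — BAD: Δcyc=6≠L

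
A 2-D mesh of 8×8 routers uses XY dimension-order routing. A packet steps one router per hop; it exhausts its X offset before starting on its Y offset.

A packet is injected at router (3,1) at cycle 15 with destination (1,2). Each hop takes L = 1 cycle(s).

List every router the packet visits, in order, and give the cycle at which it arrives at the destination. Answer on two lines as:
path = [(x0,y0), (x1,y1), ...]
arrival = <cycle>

path = [(3,1), (2,1), (1,1), (1,2)]
arrival = 18

src (3,1)  cyc=15
W→(2,1)  cyc=16
W→(1,1)  cyc=17
N→(1,2)  cyc=18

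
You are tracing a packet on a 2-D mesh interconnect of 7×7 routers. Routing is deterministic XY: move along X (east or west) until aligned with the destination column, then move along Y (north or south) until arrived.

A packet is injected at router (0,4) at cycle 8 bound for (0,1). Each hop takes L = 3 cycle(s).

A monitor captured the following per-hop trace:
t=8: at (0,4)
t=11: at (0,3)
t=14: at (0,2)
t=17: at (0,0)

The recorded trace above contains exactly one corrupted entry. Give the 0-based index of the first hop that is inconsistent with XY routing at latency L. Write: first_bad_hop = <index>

[1] (+0,-1) / 3c ⇒ ok
[2] (+0,-1) / 3c ⇒ ok
[3] (+0,-2) / 3c ⇒ BAD: non-unit step

first_bad_hop = 3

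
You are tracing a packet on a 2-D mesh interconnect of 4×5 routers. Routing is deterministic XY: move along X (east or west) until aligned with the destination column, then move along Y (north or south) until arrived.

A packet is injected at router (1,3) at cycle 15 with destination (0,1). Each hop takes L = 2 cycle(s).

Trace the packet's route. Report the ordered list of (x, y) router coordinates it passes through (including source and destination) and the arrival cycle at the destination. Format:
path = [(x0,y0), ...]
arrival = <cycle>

[0] x=1 y=3 t=15
[1] x=0 y=3 t=17 →W
[2] x=0 y=2 t=19 →S
[3] x=0 y=1 t=21 →S

path = [(1,3), (0,3), (0,2), (0,1)]
arrival = 21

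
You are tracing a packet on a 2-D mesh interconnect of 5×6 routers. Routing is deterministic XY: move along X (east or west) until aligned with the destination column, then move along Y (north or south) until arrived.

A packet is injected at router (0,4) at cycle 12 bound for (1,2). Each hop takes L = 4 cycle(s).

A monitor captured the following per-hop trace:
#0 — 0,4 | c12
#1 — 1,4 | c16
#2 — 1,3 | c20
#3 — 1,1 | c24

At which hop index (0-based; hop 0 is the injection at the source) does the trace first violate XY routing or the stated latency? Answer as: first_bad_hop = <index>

hop 1: step (+1,+0), +4 cyc — ok
hop 2: step (+0,-1), +4 cyc — ok
hop 3: step (+0,-2), +4 cyc — BAD: non-unit step

first_bad_hop = 3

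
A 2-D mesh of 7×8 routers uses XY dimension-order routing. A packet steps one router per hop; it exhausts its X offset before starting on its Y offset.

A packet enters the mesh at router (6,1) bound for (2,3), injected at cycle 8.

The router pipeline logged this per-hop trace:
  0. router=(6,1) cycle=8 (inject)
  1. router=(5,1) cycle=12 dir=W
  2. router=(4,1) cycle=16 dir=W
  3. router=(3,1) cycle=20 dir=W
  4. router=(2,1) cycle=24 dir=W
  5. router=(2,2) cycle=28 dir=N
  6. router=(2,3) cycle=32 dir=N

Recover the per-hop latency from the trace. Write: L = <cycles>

L = 4

Between hops 0 and 1 the cycle counter advances 12 − 8 = 4.
Per-hop latency L = Δcyc = 4.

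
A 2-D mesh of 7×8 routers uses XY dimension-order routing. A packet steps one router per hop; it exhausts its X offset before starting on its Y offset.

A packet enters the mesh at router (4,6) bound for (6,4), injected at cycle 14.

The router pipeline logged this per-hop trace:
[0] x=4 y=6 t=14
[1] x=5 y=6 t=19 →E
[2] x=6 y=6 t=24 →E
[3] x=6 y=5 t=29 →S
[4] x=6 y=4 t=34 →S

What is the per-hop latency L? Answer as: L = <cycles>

L = 5

cyc[1] − cyc[0] = 19 − 14 = 5.
Per-hop latency L = Δcyc = 5.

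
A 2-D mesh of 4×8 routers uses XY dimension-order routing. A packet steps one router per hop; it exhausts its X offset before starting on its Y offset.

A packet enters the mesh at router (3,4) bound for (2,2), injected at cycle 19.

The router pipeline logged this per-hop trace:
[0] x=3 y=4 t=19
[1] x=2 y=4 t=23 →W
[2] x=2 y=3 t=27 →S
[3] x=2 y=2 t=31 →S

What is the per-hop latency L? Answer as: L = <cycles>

From hop 0 (19) to hop 1 (23): +4 cycles.
That increment is L by definition: L = 4.

L = 4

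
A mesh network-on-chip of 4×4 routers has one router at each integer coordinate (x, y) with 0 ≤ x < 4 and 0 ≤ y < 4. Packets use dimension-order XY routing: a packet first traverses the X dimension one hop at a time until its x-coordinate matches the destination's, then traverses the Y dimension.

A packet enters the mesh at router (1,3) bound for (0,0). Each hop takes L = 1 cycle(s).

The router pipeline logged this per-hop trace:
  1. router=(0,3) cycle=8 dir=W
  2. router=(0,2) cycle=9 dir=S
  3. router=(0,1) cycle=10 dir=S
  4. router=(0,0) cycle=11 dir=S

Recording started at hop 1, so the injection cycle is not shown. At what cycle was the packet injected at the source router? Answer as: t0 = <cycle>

t0 = 7

Hop 1 reached at cycle 8; hop k is at t0 + k·L.
Subtract one hop: t0 = 8 − 1 = 7.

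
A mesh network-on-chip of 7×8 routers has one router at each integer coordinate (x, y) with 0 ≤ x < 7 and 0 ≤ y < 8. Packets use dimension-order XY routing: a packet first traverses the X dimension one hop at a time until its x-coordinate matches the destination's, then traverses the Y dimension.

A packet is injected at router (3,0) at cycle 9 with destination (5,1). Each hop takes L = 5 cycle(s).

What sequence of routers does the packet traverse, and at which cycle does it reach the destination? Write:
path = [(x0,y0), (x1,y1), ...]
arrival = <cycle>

[0] x=3 y=0 t=9
[1] x=4 y=0 t=14 →E
[2] x=5 y=0 t=19 →E
[3] x=5 y=1 t=24 →N

path = [(3,0), (4,0), (5,0), (5,1)]
arrival = 24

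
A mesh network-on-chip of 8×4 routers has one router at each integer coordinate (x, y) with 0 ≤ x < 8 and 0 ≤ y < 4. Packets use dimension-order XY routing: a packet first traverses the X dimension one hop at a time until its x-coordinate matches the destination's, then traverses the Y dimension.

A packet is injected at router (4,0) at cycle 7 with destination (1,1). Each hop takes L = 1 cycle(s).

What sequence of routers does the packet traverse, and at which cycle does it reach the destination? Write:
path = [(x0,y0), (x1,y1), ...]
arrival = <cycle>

path = [(4,0), (3,0), (2,0), (1,0), (1,1)]
arrival = 11

t=7: at (4,0)
t=8: at (3,0) after W
t=9: at (2,0) after W
t=10: at (1,0) after W
t=11: at (1,1) after N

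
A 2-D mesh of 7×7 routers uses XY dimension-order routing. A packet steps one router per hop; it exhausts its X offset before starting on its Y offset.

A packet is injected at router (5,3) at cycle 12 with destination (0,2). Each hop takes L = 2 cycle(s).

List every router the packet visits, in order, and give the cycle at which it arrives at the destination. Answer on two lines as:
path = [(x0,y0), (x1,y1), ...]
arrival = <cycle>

[0] x=5 y=3 t=12
[1] x=4 y=3 t=14 →W
[2] x=3 y=3 t=16 →W
[3] x=2 y=3 t=18 →W
[4] x=1 y=3 t=20 →W
[5] x=0 y=3 t=22 →W
[6] x=0 y=2 t=24 →S

path = [(5,3), (4,3), (3,3), (2,3), (1,3), (0,3), (0,2)]
arrival = 24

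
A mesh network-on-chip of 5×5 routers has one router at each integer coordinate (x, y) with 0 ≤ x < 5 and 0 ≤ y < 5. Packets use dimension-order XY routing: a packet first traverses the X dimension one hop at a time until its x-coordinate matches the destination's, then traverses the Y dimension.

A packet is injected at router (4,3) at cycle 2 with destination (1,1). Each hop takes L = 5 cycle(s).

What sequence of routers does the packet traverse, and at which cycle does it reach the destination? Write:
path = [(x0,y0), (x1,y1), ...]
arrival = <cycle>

path = [(4,3), (3,3), (2,3), (1,3), (1,2), (1,1)]
arrival = 27

hop 0: (4,3) @ cyc 2
hop 1: (3,3) @ cyc 7  [W]
hop 2: (2,3) @ cyc 12  [W]
hop 3: (1,3) @ cyc 17  [W]
hop 4: (1,2) @ cyc 22  [S]
hop 5: (1,1) @ cyc 27  [S]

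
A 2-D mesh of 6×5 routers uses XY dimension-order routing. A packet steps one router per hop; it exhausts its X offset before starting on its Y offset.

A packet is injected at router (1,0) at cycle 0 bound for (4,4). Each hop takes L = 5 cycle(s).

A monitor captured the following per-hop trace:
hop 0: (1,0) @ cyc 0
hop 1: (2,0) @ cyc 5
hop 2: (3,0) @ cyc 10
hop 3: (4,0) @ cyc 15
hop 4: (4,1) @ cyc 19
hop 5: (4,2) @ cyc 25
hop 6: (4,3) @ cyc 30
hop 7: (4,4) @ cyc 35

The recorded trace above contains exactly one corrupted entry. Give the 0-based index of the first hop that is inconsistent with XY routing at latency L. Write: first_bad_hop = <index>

first_bad_hop = 4

  1: Δx=+1 Δy=+0 Δt=5 [ok]
  2: Δx=+1 Δy=+0 Δt=5 [ok]
  3: Δx=+1 Δy=+0 Δt=5 [ok]
  4: Δx=+0 Δy=+1 Δt=4 [BAD: Δcyc=4≠L]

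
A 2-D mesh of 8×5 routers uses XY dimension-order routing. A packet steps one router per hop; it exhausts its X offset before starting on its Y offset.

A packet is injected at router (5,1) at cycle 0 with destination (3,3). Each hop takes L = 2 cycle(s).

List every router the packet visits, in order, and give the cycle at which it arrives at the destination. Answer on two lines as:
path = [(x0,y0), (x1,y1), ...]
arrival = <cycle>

#0 — 5,1 | c0
#1 — 4,1 | c2 | W
#2 — 3,1 | c4 | W
#3 — 3,2 | c6 | N
#4 — 3,3 | c8 | N

path = [(5,1), (4,1), (3,1), (3,2), (3,3)]
arrival = 8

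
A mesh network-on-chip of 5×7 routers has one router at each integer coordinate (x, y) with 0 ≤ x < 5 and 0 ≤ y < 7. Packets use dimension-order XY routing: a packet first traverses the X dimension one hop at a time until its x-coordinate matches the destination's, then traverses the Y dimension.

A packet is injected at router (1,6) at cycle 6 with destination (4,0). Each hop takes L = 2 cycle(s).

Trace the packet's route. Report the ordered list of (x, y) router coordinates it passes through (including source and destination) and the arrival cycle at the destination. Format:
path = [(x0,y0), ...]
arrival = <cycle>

path = [(1,6), (2,6), (3,6), (4,6), (4,5), (4,4), (4,3), (4,2), (4,1), (4,0)]
arrival = 24

[0] x=1 y=6 t=6
[1] x=2 y=6 t=8 →E
[2] x=3 y=6 t=10 →E
[3] x=4 y=6 t=12 →E
[4] x=4 y=5 t=14 →S
[5] x=4 y=4 t=16 →S
[6] x=4 y=3 t=18 →S
[7] x=4 y=2 t=20 →S
[8] x=4 y=1 t=22 →S
[9] x=4 y=0 t=24 →S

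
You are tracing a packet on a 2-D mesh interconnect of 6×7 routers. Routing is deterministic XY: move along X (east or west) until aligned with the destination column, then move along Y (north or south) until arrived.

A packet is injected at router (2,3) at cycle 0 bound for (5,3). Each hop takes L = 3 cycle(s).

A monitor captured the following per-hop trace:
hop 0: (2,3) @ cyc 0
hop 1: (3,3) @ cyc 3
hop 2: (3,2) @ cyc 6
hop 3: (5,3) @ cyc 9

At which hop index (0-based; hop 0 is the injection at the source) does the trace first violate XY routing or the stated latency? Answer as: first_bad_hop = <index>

first_bad_hop = 2

check 1→ d=(1,0) cyc+3: ok
check 2→ d=(0,-1) cyc+3: BAD: Y-move but x=3≠5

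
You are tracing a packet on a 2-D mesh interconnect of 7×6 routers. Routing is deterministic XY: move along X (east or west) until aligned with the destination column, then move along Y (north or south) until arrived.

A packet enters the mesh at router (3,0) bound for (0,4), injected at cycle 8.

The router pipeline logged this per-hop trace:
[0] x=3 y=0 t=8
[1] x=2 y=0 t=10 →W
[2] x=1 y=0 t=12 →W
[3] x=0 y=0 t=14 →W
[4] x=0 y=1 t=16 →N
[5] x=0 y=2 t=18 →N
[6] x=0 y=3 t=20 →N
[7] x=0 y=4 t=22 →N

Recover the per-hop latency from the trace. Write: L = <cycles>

L = 2

cyc[1] − cyc[0] = 10 − 8 = 2.
That increment is L by definition: L = 2.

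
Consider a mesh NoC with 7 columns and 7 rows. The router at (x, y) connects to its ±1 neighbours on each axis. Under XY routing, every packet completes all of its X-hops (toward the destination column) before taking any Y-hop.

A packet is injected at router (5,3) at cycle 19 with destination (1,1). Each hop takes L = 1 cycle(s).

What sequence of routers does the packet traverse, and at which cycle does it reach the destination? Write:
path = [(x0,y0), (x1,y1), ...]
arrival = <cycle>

path = [(5,3), (4,3), (3,3), (2,3), (1,3), (1,2), (1,1)]
arrival = 25

  0. router=(5,3) cycle=19 (inject)
  1. router=(4,3) cycle=20 dir=W
  2. router=(3,3) cycle=21 dir=W
  3. router=(2,3) cycle=22 dir=W
  4. router=(1,3) cycle=23 dir=W
  5. router=(1,2) cycle=24 dir=S
  6. router=(1,1) cycle=25 dir=S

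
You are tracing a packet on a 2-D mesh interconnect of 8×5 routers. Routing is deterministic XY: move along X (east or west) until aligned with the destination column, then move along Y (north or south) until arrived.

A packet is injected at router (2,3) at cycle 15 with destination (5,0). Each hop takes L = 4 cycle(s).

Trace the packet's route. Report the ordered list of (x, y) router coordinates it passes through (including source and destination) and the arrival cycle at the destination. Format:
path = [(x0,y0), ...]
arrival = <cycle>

hop 0: (2,3) @ cyc 15
hop 1: (3,3) @ cyc 19  [E]
hop 2: (4,3) @ cyc 23  [E]
hop 3: (5,3) @ cyc 27  [E]
hop 4: (5,2) @ cyc 31  [S]
hop 5: (5,1) @ cyc 35  [S]
hop 6: (5,0) @ cyc 39  [S]

path = [(2,3), (3,3), (4,3), (5,3), (5,2), (5,1), (5,0)]
arrival = 39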